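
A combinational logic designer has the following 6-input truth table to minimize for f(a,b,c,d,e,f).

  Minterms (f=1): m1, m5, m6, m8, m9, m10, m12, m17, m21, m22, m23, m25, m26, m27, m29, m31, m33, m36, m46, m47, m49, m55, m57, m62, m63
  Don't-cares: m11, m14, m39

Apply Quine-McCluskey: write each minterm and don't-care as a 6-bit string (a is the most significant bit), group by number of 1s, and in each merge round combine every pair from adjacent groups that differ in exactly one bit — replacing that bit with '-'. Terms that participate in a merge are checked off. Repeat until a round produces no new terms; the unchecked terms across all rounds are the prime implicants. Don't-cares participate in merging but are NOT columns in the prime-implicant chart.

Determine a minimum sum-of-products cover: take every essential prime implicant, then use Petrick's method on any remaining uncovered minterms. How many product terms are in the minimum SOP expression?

11

Round 0: 000001✓ 000101✓ 000110✓ 001000✓ 001001✓ 001010✓ 001011✓ 001100✓ 001110✓ 010001✓ 010101✓ 010110✓ 010111✓ 011001✓ 011010✓ 011011✓ 011101✓ 011111✓ 100001✓ 100100 100111✓ 101110✓ 101111✓ 110001✓ 110111✓ 111001✓ 111110✓ 111111✓
Round 1: -00001✓ -01110 -10001✓ -10111✓ -11001✓ -11111✓ 0-0001✓ 0-0101✓ 0-0110 0-1001✓ 0-1010✓ 0-1011✓ 00-001✓ 00-110 000-01✓ 001-00✓ 001-10✓ 0010-0✓ 0010-1✓ 00100-✓ 00101-✓ 0011-0✓ 01-001✓ 01-101✓ 01-111✓ 010-01✓ 0101-1✓ 01011- 011-01✓ 011-11✓ 0110-1✓ 01101-✓ 0111-1✓ 1-0001✓ 1-0111✓ 1-1110✓ 1-1111✓ 10-111✓ 10111-✓ 11-001✓ 11-111✓ 11111-✓
Round 2: --0001 -1-001 -1-111 0--001 0-0-01 0-10-1 0-101- 001--0 0010-- 01--01 01-1-1 011--1 1--111 1-111-
PIs = {--0001, -01110, -1-001, -1-111, 0--001, 0-0-01, 0-0110, 0-10-1, 0-101-, 00-110, 001--0, 0010--, 01--01, 01-1-1, 01011-, 011--1, 1--111, 1-111-, 100100}
Coverage chart:
  m1: --0001,0--001,0-0-01
  m5: 0-0-01 ←essential
  m6: 0-0110,00-110
  m8: 001--0,0010--
  m9: 0--001,0-10-1,0010--
  m10: 0-101-,001--0,0010--
  m12: 001--0 ←essential
  m17: --0001,-1-001,0--001,0-0-01,01--01
  m21: 0-0-01,01--01,01-1-1
  m22: 0-0110,01011-
  m23: -1-111,01-1-1,01011-
  m25: -1-001,0--001,0-10-1,01--01,011--1
  m26: 0-101- ←essential
  m27: 0-10-1,0-101-,011--1
  m29: 01--01,01-1-1,011--1
  m31: -1-111,01-1-1,011--1
  m33: --0001 ←essential
  m36: 100100 ←essential
  m46: -01110,1-111-
  m47: 1--111,1-111-
  m49: --0001,-1-001
  m55: -1-111,1--111
  m57: -1-001 ←essential
  m62: 1-111- ←essential
  m63: -1-111,1--111,1-111-
Essential: --0001, -1-001, 0-0-01, 0-101-, 001--0, 1-111-, 100100
Petrick residual → -1-111, 0--001, 0-0110, 01--01
Min cover (11 terms): c'd'e'f + bd'e'f + bdef + a'd'e'f + a'c'e'f + a'c'def' + a'cd'e + a'b'cf' + a'be'f + acde + ab'c'de'f'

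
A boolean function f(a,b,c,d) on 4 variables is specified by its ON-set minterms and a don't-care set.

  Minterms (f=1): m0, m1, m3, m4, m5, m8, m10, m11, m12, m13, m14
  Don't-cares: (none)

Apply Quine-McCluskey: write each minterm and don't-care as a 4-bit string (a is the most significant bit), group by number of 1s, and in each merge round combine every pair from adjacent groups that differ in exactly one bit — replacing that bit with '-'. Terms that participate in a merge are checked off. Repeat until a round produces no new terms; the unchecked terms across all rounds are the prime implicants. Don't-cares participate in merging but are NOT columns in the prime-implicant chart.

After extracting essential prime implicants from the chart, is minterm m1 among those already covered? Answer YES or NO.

size-2^0 implicants → 0000(✓)  0001(✓)  0011(✓)  0100(✓)  0101(✓)  1000(✓)  1010(✓)  1011(✓)  1100(✓)  1101(✓)  1110(✓)
size-2^1 implicants → -000(✓)  -011  -100(✓)  -101(✓)  0-00(✓)  0-01(✓)  00-1  000-(✓)  010-(✓)  1-00(✓)  1-10(✓)  10-0(✓)  101-  11-0(✓)  110-(✓)
size-2^2 implicants → --00  -10-  0-0-  1--0
Unchecked terms (primes): --00, -011, -10-, 0-0-, 00-1, 1--0, 101-
Minterm coverage:
  m0 ⊆ --00,0-0-
  m1 ⊆ 0-0-,00-1
  m3 ⊆ -011,00-1
  m4 ⊆ --00,-10-,0-0-
  m5 ⊆ -10-,0-0-
  m8 ⊆ --00,1--0
  m10 ⊆ 1--0,101-
  m11 ⊆ -011,101-
  m12 ⊆ --00,-10-,1--0
  m13 ⊆ -10- [E]
  m14 ⊆ 1--0 [E]
E = {-10-, 1--0}

NO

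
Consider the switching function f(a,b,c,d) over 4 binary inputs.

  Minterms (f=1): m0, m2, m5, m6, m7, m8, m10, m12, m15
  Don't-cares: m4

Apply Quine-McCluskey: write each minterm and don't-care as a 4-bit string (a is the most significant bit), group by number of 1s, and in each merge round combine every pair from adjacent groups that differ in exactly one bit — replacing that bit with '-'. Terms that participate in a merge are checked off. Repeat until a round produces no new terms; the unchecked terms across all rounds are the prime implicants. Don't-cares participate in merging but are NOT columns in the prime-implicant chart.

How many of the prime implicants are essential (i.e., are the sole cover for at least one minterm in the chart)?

Round 0: 0000✓ 0010✓ 0100✓ 0101✓ 0110✓ 0111✓ 1000✓ 1010✓ 1100✓ 1111✓
Round 1: -000✓ -010✓ -100✓ -111 0-00✓ 0-10✓ 00-0✓ 01-0✓ 01-1✓ 010-✓ 011-✓ 1-00✓ 10-0✓
Round 2: --00 -0-0 0--0 01--
PIs = {--00, -0-0, -111, 0--0, 01--}
Coverage chart:
  m0: --00,-0-0,0--0
  m2: -0-0,0--0
  m5: 01-- ←essential
  m6: 0--0,01--
  m7: -111,01--
  m8: --00,-0-0
  m10: -0-0 ←essential
  m12: --00 ←essential
  m15: -111 ←essential
Essential: --00, -0-0, -111, 01--

4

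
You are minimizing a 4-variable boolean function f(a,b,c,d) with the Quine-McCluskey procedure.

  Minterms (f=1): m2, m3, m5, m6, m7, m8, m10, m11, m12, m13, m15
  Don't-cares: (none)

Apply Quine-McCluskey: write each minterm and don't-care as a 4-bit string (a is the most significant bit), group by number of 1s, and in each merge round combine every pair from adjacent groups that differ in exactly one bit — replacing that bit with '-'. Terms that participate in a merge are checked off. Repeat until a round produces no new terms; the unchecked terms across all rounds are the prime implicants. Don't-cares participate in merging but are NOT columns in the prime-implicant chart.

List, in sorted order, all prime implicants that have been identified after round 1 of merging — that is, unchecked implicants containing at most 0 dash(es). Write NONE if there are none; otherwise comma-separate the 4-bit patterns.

size-2^0 implicants → 0010(✓)  0011(✓)  0101(✓)  0110(✓)  0111(✓)  1000(✓)  1010(✓)  1011(✓)  1100(✓)  1101(✓)  1111(✓)
size-2^1 implicants → -010(✓)  -011(✓)  -101(✓)  -111(✓)  0-10(✓)  0-11(✓)  001-(✓)  01-1(✓)  011-(✓)  1-00  1-11(✓)  10-0  101-(✓)  11-1(✓)  110-
size-2^2 implicants → --11  -01-  -1-1  0-1-
Unchecked terms (primes): --11, -01-, -1-1, 0-1-, 1-00, 10-0, 110-

NONE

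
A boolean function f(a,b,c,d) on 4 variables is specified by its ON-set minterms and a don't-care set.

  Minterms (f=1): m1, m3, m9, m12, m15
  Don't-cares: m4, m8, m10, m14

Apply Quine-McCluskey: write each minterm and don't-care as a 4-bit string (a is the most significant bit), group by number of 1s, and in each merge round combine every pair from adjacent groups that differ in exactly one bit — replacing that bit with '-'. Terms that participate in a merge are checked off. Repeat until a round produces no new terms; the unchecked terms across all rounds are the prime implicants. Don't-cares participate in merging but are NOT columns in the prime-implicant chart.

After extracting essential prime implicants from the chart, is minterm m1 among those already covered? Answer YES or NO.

[col 0] 0001*, 0011*, 0100*, 1000*, 1001*, 1010*, 1100*, 1110*, 1111*
[col 1] -001, -100, 00-1, 1-00*, 1-10*, 10-0*, 100-, 11-0*, 111-
[col 2] 1--0
Prime implicants: -001, -100, 00-1, 1--0, 100-, 111-
PI chart (minterm → PIs covering it):
  1 | -001,00-1
  3 | 00-1  (sole → essential)
  9 | -001,100-
  12 | -100,1--0
  15 | 111-  (sole → essential)
Essential prime implicants: 00-1, 111-

YES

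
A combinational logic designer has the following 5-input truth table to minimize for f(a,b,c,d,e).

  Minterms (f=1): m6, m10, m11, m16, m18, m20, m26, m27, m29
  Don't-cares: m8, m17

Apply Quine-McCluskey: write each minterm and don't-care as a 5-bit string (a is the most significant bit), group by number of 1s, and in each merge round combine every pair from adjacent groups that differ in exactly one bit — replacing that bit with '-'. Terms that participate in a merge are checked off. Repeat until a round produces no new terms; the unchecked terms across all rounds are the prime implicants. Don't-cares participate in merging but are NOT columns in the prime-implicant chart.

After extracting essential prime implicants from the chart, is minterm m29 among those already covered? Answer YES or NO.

YES

Round 0: 00110 01000✓ 01010✓ 01011✓ 10000✓ 10001✓ 10010✓ 10100✓ 11010✓ 11011✓ 11101
Round 1: -1010✓ -1011✓ 010-0 0101-✓ 1-010 10-00 100-0 1000- 1101-✓
Round 2: -101-
PIs = {-101-, 00110, 010-0, 1-010, 10-00, 100-0, 1000-, 11101}
Coverage chart:
  m6: 00110 ←essential
  m10: -101-,010-0
  m11: -101- ←essential
  m16: 10-00,100-0,1000-
  m18: 1-010,100-0
  m20: 10-00 ←essential
  m26: -101-,1-010
  m27: -101- ←essential
  m29: 11101 ←essential
Essential: -101-, 00110, 10-00, 11101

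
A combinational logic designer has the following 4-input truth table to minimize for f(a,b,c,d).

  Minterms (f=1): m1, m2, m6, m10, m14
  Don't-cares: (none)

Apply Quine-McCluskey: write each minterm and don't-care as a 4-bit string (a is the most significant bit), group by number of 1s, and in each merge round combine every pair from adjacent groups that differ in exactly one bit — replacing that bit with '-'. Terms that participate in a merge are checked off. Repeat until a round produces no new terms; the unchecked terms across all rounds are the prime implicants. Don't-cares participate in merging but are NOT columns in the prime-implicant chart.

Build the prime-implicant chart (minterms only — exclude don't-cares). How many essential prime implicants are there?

[col 0] 0001, 0010*, 0110*, 1010*, 1110*
[col 1] -010*, -110*, 0-10*, 1-10*
[col 2] --10
Prime implicants: --10, 0001
PI chart (minterm → PIs covering it):
  1 | 0001  (sole → essential)
  2 | --10  (sole → essential)
  6 | --10  (sole → essential)
  10 | --10  (sole → essential)
  14 | --10  (sole → essential)
Essential prime implicants: --10, 0001

2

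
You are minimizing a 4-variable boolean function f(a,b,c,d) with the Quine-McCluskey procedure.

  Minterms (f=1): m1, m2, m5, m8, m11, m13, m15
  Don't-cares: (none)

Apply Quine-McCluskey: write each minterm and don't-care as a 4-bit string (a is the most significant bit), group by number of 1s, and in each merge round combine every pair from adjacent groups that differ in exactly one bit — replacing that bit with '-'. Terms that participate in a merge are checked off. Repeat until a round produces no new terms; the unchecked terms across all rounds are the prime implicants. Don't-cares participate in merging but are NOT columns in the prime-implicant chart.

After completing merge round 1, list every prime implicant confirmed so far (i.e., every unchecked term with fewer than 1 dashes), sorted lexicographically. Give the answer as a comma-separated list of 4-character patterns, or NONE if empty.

0010, 1000

size-2^0 implicants → 0001(✓)  0010  0101(✓)  1000  1011(✓)  1101(✓)  1111(✓)
size-2^1 implicants → -101  0-01  1-11  11-1
Unchecked terms (primes): -101, 0-01, 0010, 1-11, 1000, 11-1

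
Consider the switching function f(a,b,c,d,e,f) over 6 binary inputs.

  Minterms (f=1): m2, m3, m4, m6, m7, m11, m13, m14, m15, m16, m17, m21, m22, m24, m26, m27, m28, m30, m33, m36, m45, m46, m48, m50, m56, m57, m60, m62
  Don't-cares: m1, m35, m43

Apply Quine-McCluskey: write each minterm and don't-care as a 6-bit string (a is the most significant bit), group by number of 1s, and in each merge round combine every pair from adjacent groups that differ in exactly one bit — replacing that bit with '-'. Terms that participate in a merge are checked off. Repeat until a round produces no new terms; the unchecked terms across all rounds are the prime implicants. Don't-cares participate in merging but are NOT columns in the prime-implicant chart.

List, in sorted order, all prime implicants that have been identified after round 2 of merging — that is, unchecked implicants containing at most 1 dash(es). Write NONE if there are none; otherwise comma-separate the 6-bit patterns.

[col 0] 000001*, 000010*, 000011*, 000100*, 000110*, 000111*, 001011*, 001101*, 001110*, 001111*, 010000*, 010001*, 010101*, 010110*, 011000*, 011010*, 011011*, 011100*, 011110*, 100001*, 100011*, 100100*, 101011*, 101101*, 101110*, 110000*, 110010*, 111000*, 111001*, 111100*, 111110*
[col 1] -00001*, -00011*, -00100, -01011*, -01101, -01110*, -10000*, -11000*, -11100*, -11110*, 0-0001, 0-0110*, 0-1011, 0-1110*, 00-011*, 00-110*, 00-111*, 000-10*, 000-11*, 0000-1*, 00001-*, 0001-0, 00011-*, 001-11*, 0011-1, 00111-*, 01-000*, 01-110*, 010-01, 01000-, 011-00*, 011-10*, 0110-0*, 01101-, 0111-0*, 1-1110*, 10-011*, 1000-1*, 11-000*, 1100-0, 111-00*, 11100-, 1111-0*
[col 2] --1110, -0-011, -000-1, -1-000, -11-00, -111-0, 0--110, 00--11, 00-11-, 000-1-, 011--0
Prime implicants: --1110, -0-011, -000-1, -00100, -01101, -1-000, -11-00, -111-0, 0--110, 0-0001, 0-1011, 00--11, 00-11-, 000-1-, 0001-0, 0011-1, 010-01, 01000-, 011--0, 01101-, 1100-0, 11100-

-00100, -01101, 0-0001, 0-1011, 0001-0, 0011-1, 010-01, 01000-, 01101-, 1100-0, 11100-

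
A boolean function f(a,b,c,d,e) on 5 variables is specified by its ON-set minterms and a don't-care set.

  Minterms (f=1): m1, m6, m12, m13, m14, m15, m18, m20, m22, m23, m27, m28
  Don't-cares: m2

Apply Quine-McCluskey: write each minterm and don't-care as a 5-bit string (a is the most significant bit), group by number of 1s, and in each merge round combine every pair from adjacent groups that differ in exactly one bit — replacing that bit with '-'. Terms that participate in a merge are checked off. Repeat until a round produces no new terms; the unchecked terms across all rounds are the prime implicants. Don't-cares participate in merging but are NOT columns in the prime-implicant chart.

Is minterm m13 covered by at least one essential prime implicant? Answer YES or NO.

Round 0: 00001 00010✓ 00110✓ 01100✓ 01101✓ 01110✓ 01111✓ 10010✓ 10100✓ 10110✓ 10111✓ 11011 11100✓
Round 1: -0010✓ -0110✓ -1100 0-110 00-10✓ 011-0✓ 011-1✓ 0110-✓ 0111-✓ 1-100 10-10✓ 101-0 1011-
Round 2: -0-10 011--
PIs = {-0-10, -1100, 0-110, 00001, 011--, 1-100, 101-0, 1011-, 11011}
Coverage chart:
  m1: 00001 ←essential
  m6: -0-10,0-110
  m12: -1100,011--
  m13: 011-- ←essential
  m14: 0-110,011--
  m15: 011-- ←essential
  m18: -0-10 ←essential
  m20: 1-100,101-0
  m22: -0-10,101-0,1011-
  m23: 1011- ←essential
  m27: 11011 ←essential
  m28: -1100,1-100
Essential: -0-10, 00001, 011--, 1011-, 11011

YES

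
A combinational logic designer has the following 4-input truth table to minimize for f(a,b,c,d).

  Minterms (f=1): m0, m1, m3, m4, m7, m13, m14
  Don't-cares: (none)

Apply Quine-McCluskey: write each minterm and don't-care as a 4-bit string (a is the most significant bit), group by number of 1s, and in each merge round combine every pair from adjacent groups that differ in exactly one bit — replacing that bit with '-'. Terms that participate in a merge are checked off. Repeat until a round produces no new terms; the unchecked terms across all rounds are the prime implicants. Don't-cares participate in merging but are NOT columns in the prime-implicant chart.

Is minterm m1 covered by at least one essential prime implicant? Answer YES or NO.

size-2^0 implicants → 0000(✓)  0001(✓)  0011(✓)  0100(✓)  0111(✓)  1101  1110
size-2^1 implicants → 0-00  0-11  00-1  000-
Unchecked terms (primes): 0-00, 0-11, 00-1, 000-, 1101, 1110
Minterm coverage:
  m0 ⊆ 0-00,000-
  m1 ⊆ 00-1,000-
  m3 ⊆ 0-11,00-1
  m4 ⊆ 0-00 [E]
  m7 ⊆ 0-11 [E]
  m13 ⊆ 1101 [E]
  m14 ⊆ 1110 [E]
E = {0-00, 0-11, 1101, 1110}

NO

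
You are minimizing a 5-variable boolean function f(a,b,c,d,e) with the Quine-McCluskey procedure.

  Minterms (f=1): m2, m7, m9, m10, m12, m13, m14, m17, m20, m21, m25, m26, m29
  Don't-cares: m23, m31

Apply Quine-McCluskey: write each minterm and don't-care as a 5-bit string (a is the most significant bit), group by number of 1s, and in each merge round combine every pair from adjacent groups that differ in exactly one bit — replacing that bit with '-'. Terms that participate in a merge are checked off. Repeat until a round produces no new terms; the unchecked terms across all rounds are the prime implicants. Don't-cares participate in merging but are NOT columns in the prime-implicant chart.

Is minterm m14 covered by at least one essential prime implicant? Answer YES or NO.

[col 0] 00010*, 00111*, 01001*, 01010*, 01100*, 01101*, 01110*, 10001*, 10100*, 10101*, 10111*, 11001*, 11010*, 11101*, 11111*
[col 1] -0111, -1001*, -1010, -1101*, 0-010, 01-01*, 01-10, 011-0, 0110-, 1-001*, 1-101*, 1-111*, 10-01*, 101-1*, 1010-, 11-01*, 111-1*
[col 2] -1-01, 1--01, 1-1-1
Prime implicants: -0111, -1-01, -1010, 0-010, 01-10, 011-0, 0110-, 1--01, 1-1-1, 1010-
PI chart (minterm → PIs covering it):
  2 | 0-010  (sole → essential)
  7 | -0111  (sole → essential)
  9 | -1-01  (sole → essential)
  10 | -1010,0-010,01-10
  12 | 011-0,0110-
  13 | -1-01,0110-
  14 | 01-10,011-0
  17 | 1--01  (sole → essential)
  20 | 1010-  (sole → essential)
  21 | 1--01,1-1-1,1010-
  25 | -1-01,1--01
  26 | -1010  (sole → essential)
  29 | -1-01,1--01,1-1-1
Essential prime implicants: -0111, -1-01, -1010, 0-010, 1--01, 1010-

NO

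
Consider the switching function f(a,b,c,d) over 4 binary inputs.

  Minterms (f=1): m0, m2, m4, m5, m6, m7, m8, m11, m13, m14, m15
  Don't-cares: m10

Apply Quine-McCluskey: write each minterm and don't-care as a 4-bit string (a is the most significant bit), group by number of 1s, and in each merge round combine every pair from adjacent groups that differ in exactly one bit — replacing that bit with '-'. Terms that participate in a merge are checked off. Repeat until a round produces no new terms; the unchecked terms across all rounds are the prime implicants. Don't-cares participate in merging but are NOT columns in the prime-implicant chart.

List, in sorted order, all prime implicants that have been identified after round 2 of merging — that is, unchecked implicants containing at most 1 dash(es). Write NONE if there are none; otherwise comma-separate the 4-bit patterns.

[col 0] 0000*, 0010*, 0100*, 0101*, 0110*, 0111*, 1000*, 1010*, 1011*, 1101*, 1110*, 1111*
[col 1] -000*, -010*, -101*, -110*, -111*, 0-00*, 0-10*, 00-0*, 01-0*, 01-1*, 010-*, 011-*, 1-10*, 1-11*, 10-0*, 101-*, 11-1*, 111-*
[col 2] --10, -0-0, -1-1, -11-, 0--0, 01--, 1-1-
Prime implicants: --10, -0-0, -1-1, -11-, 0--0, 01--, 1-1-

NONE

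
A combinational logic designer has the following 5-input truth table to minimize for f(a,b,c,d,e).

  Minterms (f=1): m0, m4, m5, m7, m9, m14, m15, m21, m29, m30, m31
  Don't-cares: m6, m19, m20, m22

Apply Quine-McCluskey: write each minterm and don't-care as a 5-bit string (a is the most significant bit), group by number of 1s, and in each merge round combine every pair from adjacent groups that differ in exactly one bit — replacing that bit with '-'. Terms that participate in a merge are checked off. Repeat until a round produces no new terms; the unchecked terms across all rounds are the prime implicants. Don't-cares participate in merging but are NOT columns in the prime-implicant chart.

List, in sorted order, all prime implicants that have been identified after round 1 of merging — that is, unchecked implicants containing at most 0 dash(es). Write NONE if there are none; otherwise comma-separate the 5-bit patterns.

01001, 10011

Round 0: 00000✓ 00100✓ 00101✓ 00110✓ 00111✓ 01001 01110✓ 01111✓ 10011 10100✓ 10101✓ 10110✓ 11101✓ 11110✓ 11111✓
Round 1: -0100✓ -0101✓ -0110✓ -1110✓ -1111✓ 0-110✓ 0-111✓ 00-00 001-0✓ 001-1✓ 0010-✓ 0011-✓ 0111-✓ 1-101 1-110✓ 101-0✓ 1010-✓ 111-1 1111-✓
Round 2: --110 -01-0 -010- -111- 0-11- 001--
PIs = {--110, -01-0, -010-, -111-, 0-11-, 00-00, 001--, 01001, 1-101, 10011, 111-1}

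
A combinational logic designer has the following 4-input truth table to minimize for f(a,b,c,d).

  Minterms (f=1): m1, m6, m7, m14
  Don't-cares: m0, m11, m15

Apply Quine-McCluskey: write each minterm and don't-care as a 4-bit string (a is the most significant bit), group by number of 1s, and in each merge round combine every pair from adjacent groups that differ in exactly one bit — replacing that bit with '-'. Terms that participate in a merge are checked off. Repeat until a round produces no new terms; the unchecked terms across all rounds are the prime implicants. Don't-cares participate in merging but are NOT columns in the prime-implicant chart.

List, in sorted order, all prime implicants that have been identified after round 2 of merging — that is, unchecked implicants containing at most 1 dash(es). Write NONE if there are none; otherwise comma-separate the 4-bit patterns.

000-, 1-11

size-2^0 implicants → 0000(✓)  0001(✓)  0110(✓)  0111(✓)  1011(✓)  1110(✓)  1111(✓)
size-2^1 implicants → -110(✓)  -111(✓)  000-  011-(✓)  1-11  111-(✓)
size-2^2 implicants → -11-
Unchecked terms (primes): -11-, 000-, 1-11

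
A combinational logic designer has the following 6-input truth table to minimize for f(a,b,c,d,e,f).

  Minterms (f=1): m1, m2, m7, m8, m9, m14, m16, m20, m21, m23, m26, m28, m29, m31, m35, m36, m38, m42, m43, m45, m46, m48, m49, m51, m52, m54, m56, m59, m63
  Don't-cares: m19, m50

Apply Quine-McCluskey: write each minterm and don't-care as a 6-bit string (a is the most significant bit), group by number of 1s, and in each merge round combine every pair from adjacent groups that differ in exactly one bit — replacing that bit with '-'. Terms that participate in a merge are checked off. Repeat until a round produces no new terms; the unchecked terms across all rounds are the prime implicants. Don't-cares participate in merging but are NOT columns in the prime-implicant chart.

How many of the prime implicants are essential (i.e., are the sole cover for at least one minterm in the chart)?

13

Round 0: 000001✓ 000010 000111✓ 001000✓ 001001✓ 001110✓ 010000✓ 010011✓ 010100✓ 010101✓ 010111✓ 011010 011100✓ 011101✓ 011111✓ 100011✓ 100100✓ 100110✓ 101010✓ 101011✓ 101101 101110✓ 110000✓ 110001✓ 110010✓ 110011✓ 110100✓ 110110✓ 111000✓ 111011✓ 111111✓
Round 1: -01110 -10000✓ -10011 -10100✓ -11111 0-0111 00-001 00100- 01-100✓ 01-101✓ 01-111✓ 010-00✓ 010-11 0101-1✓ 01010-✓ 0111-1✓ 01110-✓ 1-0011✓ 1-0100✓ 1-0110✓ 1-1011✓ 10-011✓ 10-110 1001-0✓ 101-10 10101- 11-000 11-011✓ 110-00✓ 110-10✓ 1100-0✓ 1100-1✓ 11000-✓ 11001-✓ 1101-0✓ 111-11
Round 2: -10-00 01-1-1 01-10- 1--011 1-01-0 110--0 1100--
PIs = {-01110, -10-00, -10011, -11111, 0-0111, 00-001, 000010, 00100-, 01-1-1, 01-10-, 010-11, 011010, 1--011, 1-01-0, 10-110, 101-10, 10101-, 101101, 11-000, 110--0, 1100--, 111-11}
Coverage chart:
  m1: 00-001 ←essential
  m2: 000010 ←essential
  m7: 0-0111 ←essential
  m8: 00100- ←essential
  m9: 00-001,00100-
  m14: -01110 ←essential
  m16: -10-00 ←essential
  m20: -10-00,01-10-
  m21: 01-1-1,01-10-
  m23: 0-0111,01-1-1,010-11
  m26: 011010 ←essential
  m28: 01-10- ←essential
  m29: 01-1-1,01-10-
  m31: -11111,01-1-1
  m35: 1--011 ←essential
  m36: 1-01-0 ←essential
  m38: 1-01-0,10-110
  m42: 101-10,10101-
  m43: 1--011,10101-
  m45: 101101 ←essential
  m46: -01110,10-110,101-10
  m48: -10-00,11-000,110--0,1100--
  m49: 1100-- ←essential
  m51: -10011,1--011,1100--
  m52: -10-00,1-01-0,110--0
  m54: 1-01-0,110--0
  m56: 11-000 ←essential
  m59: 1--011,111-11
  m63: -11111,111-11
Essential: -01110, -10-00, 0-0111, 00-001, 000010, 00100-, 01-10-, 011010, 1--011, 1-01-0, 101101, 11-000, 1100--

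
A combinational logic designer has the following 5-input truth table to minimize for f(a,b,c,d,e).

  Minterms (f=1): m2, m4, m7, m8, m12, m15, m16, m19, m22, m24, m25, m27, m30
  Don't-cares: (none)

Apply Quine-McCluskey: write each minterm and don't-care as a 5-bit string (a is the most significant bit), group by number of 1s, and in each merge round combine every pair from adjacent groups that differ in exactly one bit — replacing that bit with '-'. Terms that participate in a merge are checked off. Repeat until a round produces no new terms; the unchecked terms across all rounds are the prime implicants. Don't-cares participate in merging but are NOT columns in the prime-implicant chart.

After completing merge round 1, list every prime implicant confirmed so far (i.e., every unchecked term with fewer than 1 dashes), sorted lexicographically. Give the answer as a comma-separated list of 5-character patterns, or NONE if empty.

[col 0] 00010, 00100*, 00111*, 01000*, 01100*, 01111*, 10000*, 10011*, 10110*, 11000*, 11001*, 11011*, 11110*
[col 1] -1000, 0-100, 0-111, 01-00, 1-000, 1-011, 1-110, 110-1, 1100-
Prime implicants: -1000, 0-100, 0-111, 00010, 01-00, 1-000, 1-011, 1-110, 110-1, 1100-

00010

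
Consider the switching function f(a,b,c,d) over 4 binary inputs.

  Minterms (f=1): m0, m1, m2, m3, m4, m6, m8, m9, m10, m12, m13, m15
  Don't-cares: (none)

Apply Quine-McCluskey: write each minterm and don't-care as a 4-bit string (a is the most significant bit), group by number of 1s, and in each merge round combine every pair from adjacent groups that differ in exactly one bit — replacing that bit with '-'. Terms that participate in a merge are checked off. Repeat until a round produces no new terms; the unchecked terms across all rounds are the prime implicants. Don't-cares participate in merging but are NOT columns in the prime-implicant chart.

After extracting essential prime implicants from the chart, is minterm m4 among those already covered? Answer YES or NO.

YES

[col 0] 0000*, 0001*, 0010*, 0011*, 0100*, 0110*, 1000*, 1001*, 1010*, 1100*, 1101*, 1111*
[col 1] -000*, -001*, -010*, -100*, 0-00*, 0-10*, 00-0*, 00-1*, 000-*, 001-*, 01-0*, 1-00*, 1-01*, 10-0*, 100-*, 11-1, 110-*
[col 2] --00, -0-0, -00-, 0--0, 00--, 1-0-
Prime implicants: --00, -0-0, -00-, 0--0, 00--, 1-0-, 11-1
PI chart (minterm → PIs covering it):
  0 | --00,-0-0,-00-,0--0,00--
  1 | -00-,00--
  2 | -0-0,0--0,00--
  3 | 00--  (sole → essential)
  4 | --00,0--0
  6 | 0--0  (sole → essential)
  8 | --00,-0-0,-00-,1-0-
  9 | -00-,1-0-
  10 | -0-0  (sole → essential)
  12 | --00,1-0-
  13 | 1-0-,11-1
  15 | 11-1  (sole → essential)
Essential prime implicants: -0-0, 0--0, 00--, 11-1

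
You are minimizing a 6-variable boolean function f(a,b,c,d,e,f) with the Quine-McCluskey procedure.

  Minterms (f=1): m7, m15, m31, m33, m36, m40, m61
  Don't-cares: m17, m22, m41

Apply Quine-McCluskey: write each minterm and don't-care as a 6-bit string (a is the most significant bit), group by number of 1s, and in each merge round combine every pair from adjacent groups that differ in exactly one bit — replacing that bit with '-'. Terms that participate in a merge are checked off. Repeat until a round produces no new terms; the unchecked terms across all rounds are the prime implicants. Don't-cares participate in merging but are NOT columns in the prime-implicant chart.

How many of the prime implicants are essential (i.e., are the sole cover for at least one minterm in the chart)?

6

size-2^0 implicants → 000111(✓)  001111(✓)  010001  010110  011111(✓)  100001(✓)  100100  101000(✓)  101001(✓)  111101
size-2^1 implicants → 0-1111  00-111  10-001  10100-
Unchecked terms (primes): 0-1111, 00-111, 010001, 010110, 10-001, 100100, 10100-, 111101
Minterm coverage:
  m7 ⊆ 00-111 [E]
  m15 ⊆ 0-1111,00-111
  m31 ⊆ 0-1111 [E]
  m33 ⊆ 10-001 [E]
  m36 ⊆ 100100 [E]
  m40 ⊆ 10100- [E]
  m61 ⊆ 111101 [E]
E = {0-1111, 00-111, 10-001, 100100, 10100-, 111101}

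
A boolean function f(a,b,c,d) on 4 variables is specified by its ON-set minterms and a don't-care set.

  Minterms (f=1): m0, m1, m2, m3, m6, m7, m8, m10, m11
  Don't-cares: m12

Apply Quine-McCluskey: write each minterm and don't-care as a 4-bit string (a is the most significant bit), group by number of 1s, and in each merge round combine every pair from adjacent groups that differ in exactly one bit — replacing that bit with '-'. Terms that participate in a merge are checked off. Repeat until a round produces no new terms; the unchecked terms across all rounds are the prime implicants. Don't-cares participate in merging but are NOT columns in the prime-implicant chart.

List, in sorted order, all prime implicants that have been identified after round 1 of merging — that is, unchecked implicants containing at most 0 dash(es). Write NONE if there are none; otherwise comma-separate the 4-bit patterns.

NONE

Round 0: 0000✓ 0001✓ 0010✓ 0011✓ 0110✓ 0111✓ 1000✓ 1010✓ 1011✓ 1100✓
Round 1: -000✓ -010✓ -011✓ 0-10✓ 0-11✓ 00-0✓ 00-1✓ 000-✓ 001-✓ 011-✓ 1-00 10-0✓ 101-✓
Round 2: -0-0 -01- 0-1- 00--
PIs = {-0-0, -01-, 0-1-, 00--, 1-00}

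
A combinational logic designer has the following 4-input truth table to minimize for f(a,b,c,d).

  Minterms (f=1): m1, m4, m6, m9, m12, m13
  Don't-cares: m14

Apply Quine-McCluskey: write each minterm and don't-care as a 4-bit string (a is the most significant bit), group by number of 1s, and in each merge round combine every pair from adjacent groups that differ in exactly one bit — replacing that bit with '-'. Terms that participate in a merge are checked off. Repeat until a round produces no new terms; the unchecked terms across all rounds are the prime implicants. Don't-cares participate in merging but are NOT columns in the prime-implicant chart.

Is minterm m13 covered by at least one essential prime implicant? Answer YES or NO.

NO

Round 0: 0001✓ 0100✓ 0110✓ 1001✓ 1100✓ 1101✓ 1110✓
Round 1: -001 -100✓ -110✓ 01-0✓ 1-01 11-0✓ 110-
Round 2: -1-0
PIs = {-001, -1-0, 1-01, 110-}
Coverage chart:
  m1: -001 ←essential
  m4: -1-0 ←essential
  m6: -1-0 ←essential
  m9: -001,1-01
  m12: -1-0,110-
  m13: 1-01,110-
Essential: -001, -1-0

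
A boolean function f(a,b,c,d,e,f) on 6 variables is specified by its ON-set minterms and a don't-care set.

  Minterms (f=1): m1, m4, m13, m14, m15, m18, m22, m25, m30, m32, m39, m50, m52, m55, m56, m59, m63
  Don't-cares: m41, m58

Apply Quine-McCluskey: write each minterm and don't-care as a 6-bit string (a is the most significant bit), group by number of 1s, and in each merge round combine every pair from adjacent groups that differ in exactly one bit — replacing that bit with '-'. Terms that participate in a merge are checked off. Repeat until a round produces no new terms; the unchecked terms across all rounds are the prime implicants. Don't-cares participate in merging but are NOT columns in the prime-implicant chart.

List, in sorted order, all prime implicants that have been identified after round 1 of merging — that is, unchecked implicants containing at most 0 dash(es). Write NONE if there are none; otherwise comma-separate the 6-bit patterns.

000001, 000100, 011001, 100000, 101001, 110100

[col 0] 000001, 000100, 001101*, 001110*, 001111*, 010010*, 010110*, 011001, 011110*, 100000, 100111*, 101001, 110010*, 110100, 110111*, 111000*, 111010*, 111011*, 111111*
[col 1] -10010, 0-1110, 0011-1, 00111-, 01-110, 010-10, 1-0111, 11-010, 11-111, 111-11, 1110-0, 11101-
Prime implicants: -10010, 0-1110, 000001, 000100, 0011-1, 00111-, 01-110, 010-10, 011001, 1-0111, 100000, 101001, 11-010, 11-111, 110100, 111-11, 1110-0, 11101-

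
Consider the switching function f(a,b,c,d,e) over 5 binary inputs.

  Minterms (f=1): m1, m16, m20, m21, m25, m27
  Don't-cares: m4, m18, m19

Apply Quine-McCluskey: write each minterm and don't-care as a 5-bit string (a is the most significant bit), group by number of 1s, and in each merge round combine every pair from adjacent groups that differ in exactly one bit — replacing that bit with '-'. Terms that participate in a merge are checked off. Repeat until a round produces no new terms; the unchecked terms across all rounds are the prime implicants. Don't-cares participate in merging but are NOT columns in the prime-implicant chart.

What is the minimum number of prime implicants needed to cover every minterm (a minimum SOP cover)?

[col 0] 00001, 00100*, 10000*, 10010*, 10011*, 10100*, 10101*, 11001*, 11011*
[col 1] -0100, 1-011, 10-00, 100-0, 1001-, 1010-, 110-1
Prime implicants: -0100, 00001, 1-011, 10-00, 100-0, 1001-, 1010-, 110-1
PI chart (minterm → PIs covering it):
  1 | 00001  (sole → essential)
  16 | 10-00,100-0
  20 | -0100,10-00,1010-
  21 | 1010-  (sole → essential)
  25 | 110-1  (sole → essential)
  27 | 1-011,110-1
Essential prime implicants: 00001, 1010-, 110-1
Petrick residual → 10-00
Minimum SOP uses 4 PIs: a'b'c'd'e + ab'd'e' + ab'cd' + abc'e

4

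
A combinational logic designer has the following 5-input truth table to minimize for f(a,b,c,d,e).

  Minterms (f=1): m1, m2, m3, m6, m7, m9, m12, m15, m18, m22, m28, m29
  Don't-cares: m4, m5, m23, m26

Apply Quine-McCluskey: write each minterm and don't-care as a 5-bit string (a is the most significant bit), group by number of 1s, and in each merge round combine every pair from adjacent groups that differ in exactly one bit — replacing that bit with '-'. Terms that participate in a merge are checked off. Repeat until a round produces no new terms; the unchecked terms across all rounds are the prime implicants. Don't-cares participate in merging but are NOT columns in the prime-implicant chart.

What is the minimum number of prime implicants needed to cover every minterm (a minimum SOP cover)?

6

[col 0] 00001*, 00010*, 00011*, 00100*, 00101*, 00110*, 00111*, 01001*, 01100*, 01111*, 10010*, 10110*, 10111*, 11010*, 11100*, 11101*
[col 1] -0010*, -0110*, -0111*, -1100, 0-001, 0-100, 0-111, 00-01*, 00-10*, 00-11*, 000-1*, 0001-*, 001-0*, 001-1*, 0010-*, 0011-*, 1-010, 10-10*, 1011-*, 1110-
[col 2] -0-10, -011-, 00--1, 00-1-, 001--
Prime implicants: -0-10, -011-, -1100, 0-001, 0-100, 0-111, 00--1, 00-1-, 001--, 1-010, 1110-
PI chart (minterm → PIs covering it):
  1 | 0-001,00--1
  2 | -0-10,00-1-
  3 | 00--1,00-1-
  6 | -0-10,-011-,00-1-,001--
  7 | -011-,0-111,00--1,00-1-,001--
  9 | 0-001  (sole → essential)
  12 | -1100,0-100
  15 | 0-111  (sole → essential)
  18 | -0-10,1-010
  22 | -0-10,-011-
  28 | -1100,1110-
  29 | 1110-  (sole → essential)
Essential prime implicants: 0-001, 0-111, 1110-
Petrick residual → -0-10, -1100, 00--1
Minimum SOP uses 6 PIs: b'de' + bcd'e' + a'c'd'e + a'cde + a'b'e + abcd'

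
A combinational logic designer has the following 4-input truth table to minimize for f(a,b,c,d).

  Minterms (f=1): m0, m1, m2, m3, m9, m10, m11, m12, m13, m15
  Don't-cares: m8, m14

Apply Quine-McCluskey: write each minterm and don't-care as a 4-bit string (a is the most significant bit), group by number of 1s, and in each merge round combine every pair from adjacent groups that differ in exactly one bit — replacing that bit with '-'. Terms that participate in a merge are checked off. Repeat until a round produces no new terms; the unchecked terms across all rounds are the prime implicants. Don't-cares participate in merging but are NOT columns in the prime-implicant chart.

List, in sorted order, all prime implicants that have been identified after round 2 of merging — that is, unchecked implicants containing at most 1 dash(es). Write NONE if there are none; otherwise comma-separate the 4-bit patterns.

size-2^0 implicants → 0000(✓)  0001(✓)  0010(✓)  0011(✓)  1000(✓)  1001(✓)  1010(✓)  1011(✓)  1100(✓)  1101(✓)  1110(✓)  1111(✓)
size-2^1 implicants → -000(✓)  -001(✓)  -010(✓)  -011(✓)  00-0(✓)  00-1(✓)  000-(✓)  001-(✓)  1-00(✓)  1-01(✓)  1-10(✓)  1-11(✓)  10-0(✓)  10-1(✓)  100-(✓)  101-(✓)  11-0(✓)  11-1(✓)  110-(✓)  111-(✓)
size-2^2 implicants → -0-0(✓)  -0-1(✓)  -00-(✓)  -01-(✓)  00--(✓)  1--0(✓)  1--1(✓)  1-0-(✓)  1-1-(✓)  10--(✓)  11--(✓)
size-2^3 implicants → -0--  1---
Unchecked terms (primes): -0--, 1---

NONE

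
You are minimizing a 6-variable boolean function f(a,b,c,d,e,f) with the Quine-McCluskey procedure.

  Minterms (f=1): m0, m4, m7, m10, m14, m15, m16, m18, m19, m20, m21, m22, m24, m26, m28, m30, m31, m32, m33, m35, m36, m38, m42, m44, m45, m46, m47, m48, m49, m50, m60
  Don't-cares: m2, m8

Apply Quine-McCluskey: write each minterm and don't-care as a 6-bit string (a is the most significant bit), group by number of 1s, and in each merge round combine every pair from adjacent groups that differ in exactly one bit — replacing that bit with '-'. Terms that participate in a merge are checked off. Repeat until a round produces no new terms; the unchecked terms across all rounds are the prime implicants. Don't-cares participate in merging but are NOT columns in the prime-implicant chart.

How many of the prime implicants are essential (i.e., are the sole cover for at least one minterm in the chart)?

[col 0] 000000*, 000010*, 000100*, 000111*, 001000*, 001010*, 001110*, 001111*, 010000*, 010010*, 010011*, 010100*, 010101*, 010110*, 011000*, 011010*, 011100*, 011110*, 011111*, 100000*, 100001*, 100011*, 100100*, 100110*, 101010*, 101100*, 101101*, 101110*, 101111*, 110000*, 110001*, 110010*, 111100*
[col 1] -00000*, -00100*, -01010*, -01110*, -01111*, -10000*, -10010*, -11100, 0-0000*, 0-0010*, 0-0100*, 0-1000*, 0-1010*, 0-1110*, 0-1111*, 00-000*, 00-010*, 00-111, 000-00*, 0000-0*, 001-10*, 0010-0*, 00111-*, 01-000*, 01-010*, 01-100*, 01-110*, 010-00*, 010-10*, 0100-0*, 01001-, 0101-0*, 01010-, 011-00*, 011-10*, 0110-0*, 0111-0*, 01111-*, 1-0000*, 1-0001*, 1-1100, 10-100*, 10-110*, 100-00*, 1000-1, 10000-*, 1001-0*, 101-10*, 1011-0*, 1011-1*, 10110-*, 10111-*, 1100-0*, 11000-*
[col 2] --0000, -00-00, -01-10, -0111-, -100-0, 0--000*, 0--010*, 0-0-00, 0-00-0*, 0-1-10, 0-10-0*, 0-111-, 00-0-0*, 01--00*, 01--10*, 01-0-0*, 01-1-0*, 010--0*, 011--0*, 1-000-, 10-1-0, 1011--
[col 3] 0--0-0, 01---0
Prime implicants: --0000, -00-00, -01-10, -0111-, -100-0, -11100, 0--0-0, 0-0-00, 0-1-10, 0-111-, 00-111, 01---0, 01001-, 01010-, 1-000-, 1-1100, 10-1-0, 1000-1, 1011--
PI chart (minterm → PIs covering it):
  0 | --0000,-00-00,0--0-0,0-0-00
  4 | -00-00,0-0-00
  7 | 00-111  (sole → essential)
  10 | -01-10,0--0-0,0-1-10
  14 | -01-10,-0111-,0-1-10,0-111-
  15 | -0111-,0-111-,00-111
  16 | --0000,-100-0,0--0-0,0-0-00,01---0
  18 | -100-0,0--0-0,01---0,01001-
  19 | 01001-  (sole → essential)
  20 | 0-0-00,01---0,01010-
  21 | 01010-  (sole → essential)
  22 | 01---0  (sole → essential)
  24 | 0--0-0,01---0
  26 | 0--0-0,0-1-10,01---0
  28 | -11100,01---0
  30 | 0-1-10,0-111-,01---0
  31 | 0-111-  (sole → essential)
  32 | --0000,-00-00,1-000-
  33 | 1-000-,1000-1
  35 | 1000-1  (sole → essential)
  36 | -00-00,10-1-0
  38 | 10-1-0  (sole → essential)
  42 | -01-10  (sole → essential)
  44 | 1-1100,10-1-0,1011--
  45 | 1011--  (sole → essential)
  46 | -01-10,-0111-,10-1-0,1011--
  47 | -0111-,1011--
  48 | --0000,-100-0,1-000-
  49 | 1-000-  (sole → essential)
  50 | -100-0  (sole → essential)
  60 | -11100,1-1100
Essential prime implicants: -01-10, -100-0, 0-111-, 00-111, 01---0, 01001-, 01010-, 1-000-, 10-1-0, 1000-1, 1011--

11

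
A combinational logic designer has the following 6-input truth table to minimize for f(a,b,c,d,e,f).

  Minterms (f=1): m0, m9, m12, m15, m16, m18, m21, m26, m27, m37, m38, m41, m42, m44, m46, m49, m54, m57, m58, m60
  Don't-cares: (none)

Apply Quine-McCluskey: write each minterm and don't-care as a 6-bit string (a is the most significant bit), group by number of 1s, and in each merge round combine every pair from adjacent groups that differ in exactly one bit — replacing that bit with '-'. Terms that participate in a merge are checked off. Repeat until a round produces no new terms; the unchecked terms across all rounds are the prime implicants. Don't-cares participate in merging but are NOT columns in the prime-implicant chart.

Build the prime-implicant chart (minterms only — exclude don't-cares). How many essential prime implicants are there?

size-2^0 implicants → 000000(✓)  001001(✓)  001100(✓)  001111  010000(✓)  010010(✓)  010101  011010(✓)  011011(✓)  100101  100110(✓)  101001(✓)  101010(✓)  101100(✓)  101110(✓)  110001(✓)  110110(✓)  111001(✓)  111010(✓)  111100(✓)
size-2^1 implicants → -01001  -01100  -11010  0-0000  01-010  0100-0  01101-  1-0110  1-1001  1-1010  1-1100  10-110  101-10  1011-0  11-001
Unchecked terms (primes): -01001, -01100, -11010, 0-0000, 001111, 01-010, 0100-0, 010101, 01101-, 1-0110, 1-1001, 1-1010, 1-1100, 10-110, 100101, 101-10, 1011-0, 11-001
Minterm coverage:
  m0 ⊆ 0-0000 [E]
  m9 ⊆ -01001 [E]
  m12 ⊆ -01100 [E]
  m15 ⊆ 001111 [E]
  m16 ⊆ 0-0000,0100-0
  m18 ⊆ 01-010,0100-0
  m21 ⊆ 010101 [E]
  m26 ⊆ -11010,01-010,01101-
  m27 ⊆ 01101- [E]
  m37 ⊆ 100101 [E]
  m38 ⊆ 1-0110,10-110
  m41 ⊆ -01001,1-1001
  m42 ⊆ 1-1010,101-10
  m44 ⊆ -01100,1-1100,1011-0
  m46 ⊆ 10-110,101-10,1011-0
  m49 ⊆ 11-001 [E]
  m54 ⊆ 1-0110 [E]
  m57 ⊆ 1-1001,11-001
  m58 ⊆ -11010,1-1010
  m60 ⊆ 1-1100 [E]
E = {-01001, -01100, 0-0000, 001111, 010101, 01101-, 1-0110, 1-1100, 100101, 11-001}

10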